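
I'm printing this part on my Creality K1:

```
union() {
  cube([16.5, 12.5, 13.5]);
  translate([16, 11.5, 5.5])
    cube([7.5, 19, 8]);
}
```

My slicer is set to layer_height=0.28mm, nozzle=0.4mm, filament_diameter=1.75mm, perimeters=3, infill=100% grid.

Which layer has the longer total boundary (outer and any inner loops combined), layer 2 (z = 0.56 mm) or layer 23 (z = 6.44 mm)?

Layer 2 (z = 0.56): the cube (footprint 16.5×12.5) is included at this height (perimeter 58.00 mm); the cube at (16, 11.5) is not intersected at this z (z outside [5.5, 13.5]); Taking the union: only the 16.5×12.5 cube is present, so the union is just that shape — boundary = 58.00 mm. So its perimeter = 58.00 mm. Layer 23 (z = 6.44): the cube (footprint 16.5×12.5) is included at this height (perimeter 58.00 mm); the cube at (16, 11.5) is present — its section is the full 7.5×19 rectangle (perimeter 53.00 mm); Combining (union): the regions partially overlap (shared area 0.50 mm²), so the edge portions inside another operand are dropped and the merged outline is re-measured after clipping — boundary = 108.00 mm. So its perimeter = 108.00 mm. Layer 23 is larger (108.00 vs 58.00 mm).

layer 23 (z = 6.44 mm)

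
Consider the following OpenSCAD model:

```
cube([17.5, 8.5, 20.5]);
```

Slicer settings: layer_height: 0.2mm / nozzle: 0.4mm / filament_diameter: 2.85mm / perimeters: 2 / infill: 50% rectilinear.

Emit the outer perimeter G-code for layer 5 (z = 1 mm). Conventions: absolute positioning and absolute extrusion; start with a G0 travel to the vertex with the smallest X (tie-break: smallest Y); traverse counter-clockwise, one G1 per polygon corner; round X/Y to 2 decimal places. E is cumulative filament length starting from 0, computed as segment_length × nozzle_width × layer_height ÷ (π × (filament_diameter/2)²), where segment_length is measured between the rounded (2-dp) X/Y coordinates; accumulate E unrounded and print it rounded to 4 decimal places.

At z = 1 mm: the 17.5×8.5 cube contributes its full rectangle. The outline is a single polygon with 4 vertices. Extrusion per mm of travel: 0.4 × 0.2 / (π × 1.425²) = 0.012540. Accumulating E over each segment gives final E = 0.6521.

G0 X0.00 Y0.00 Z1.00
G1 X17.50 Y0.00 E0.2195
G1 X17.50 Y8.50 E0.3260
G1 X0.00 Y8.50 E0.5455
G1 X0.00 Y0.00 E0.6521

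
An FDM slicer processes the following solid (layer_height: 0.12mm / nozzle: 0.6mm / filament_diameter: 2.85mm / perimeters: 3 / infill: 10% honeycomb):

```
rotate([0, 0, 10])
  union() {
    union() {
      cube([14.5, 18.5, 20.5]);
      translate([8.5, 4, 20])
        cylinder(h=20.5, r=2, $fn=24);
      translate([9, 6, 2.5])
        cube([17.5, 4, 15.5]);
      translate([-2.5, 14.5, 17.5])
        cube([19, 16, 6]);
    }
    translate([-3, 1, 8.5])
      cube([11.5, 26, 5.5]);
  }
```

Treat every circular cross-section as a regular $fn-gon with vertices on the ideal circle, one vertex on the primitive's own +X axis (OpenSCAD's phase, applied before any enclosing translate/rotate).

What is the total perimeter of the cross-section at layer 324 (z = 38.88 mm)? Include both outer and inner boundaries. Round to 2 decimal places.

12.53 mm

At z = 38.88 mm: the cube is not intersected at this z (z outside [0, 20.5]); the cylinder at (8.5, 4): section is a regular 24-gon, circumradius r=2 (perimeter = 2·24·2.000·sin(180°/24) = 12.53 mm); the cube at (9, 6) is not intersected at this z (z outside [2.5, 18]); the cube at (-2.5, 14.5) is not intersected at this z (z outside [17.5, 23.5]); Taking the union: only the r=2 cylinder at (8.5, 4) is present, so the union is just that shape — boundary = 12.53 mm; the cube at (-3, 1) does not reach this height (z outside [8.5, 14]); Combining (union): only that combined region is present, so the union is just that shape — boundary = 12.53 mm; (rotated 10° about Z; rotation is an isometry so areas/perimeters/island counts are preserved). Overall, the cross-section is a single solid region. Total boundary length (outer) = 12.53 mm.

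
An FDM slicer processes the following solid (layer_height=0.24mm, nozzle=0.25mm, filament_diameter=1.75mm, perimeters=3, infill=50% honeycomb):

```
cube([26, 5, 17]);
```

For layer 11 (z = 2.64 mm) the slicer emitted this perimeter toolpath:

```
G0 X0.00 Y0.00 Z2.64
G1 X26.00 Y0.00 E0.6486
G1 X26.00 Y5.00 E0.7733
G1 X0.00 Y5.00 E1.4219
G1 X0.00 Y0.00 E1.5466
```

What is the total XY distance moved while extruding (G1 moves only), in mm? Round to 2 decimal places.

62.00 mm

Sum the Euclidean lengths of each G1 segment: total = 62.00 mm.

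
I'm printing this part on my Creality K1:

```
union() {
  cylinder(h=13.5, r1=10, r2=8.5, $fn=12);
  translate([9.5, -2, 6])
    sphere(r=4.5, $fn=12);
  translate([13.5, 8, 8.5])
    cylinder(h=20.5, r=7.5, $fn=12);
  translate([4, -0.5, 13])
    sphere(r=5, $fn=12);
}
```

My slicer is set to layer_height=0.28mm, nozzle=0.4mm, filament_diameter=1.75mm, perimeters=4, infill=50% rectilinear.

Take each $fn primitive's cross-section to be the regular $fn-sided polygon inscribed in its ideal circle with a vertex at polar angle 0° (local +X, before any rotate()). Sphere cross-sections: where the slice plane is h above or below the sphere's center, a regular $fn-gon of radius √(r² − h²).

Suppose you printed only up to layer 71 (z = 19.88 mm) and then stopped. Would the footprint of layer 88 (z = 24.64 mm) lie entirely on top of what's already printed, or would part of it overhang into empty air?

Compare the two slices. At z = 19.88: the cone is not intersected at this z (z outside [0, 13.5]); the sphere at (9.5, -2) is not intersected at this z (|z−center|=13.880 > r=4.5); the r=7.5 cylinder at (13.5, 8) gives a regular 12-gon of circumradius 7.5 (constant along its height) (area = (12/2)·7.500²·sin(360°/12) = 168.75 mm²); the sphere at (4, -0.5) is absent (|z−center|=6.880 > r=5); Combining (union): only the r=7.5 cylinder at (13.5, 8) is present, so the union is just that shape — area = 168.75 mm². At z = 24.64: the cone is not intersected at this z (z outside [0, 13.5]); the sphere at (9.5, -2) does not reach this height (|z−center|=18.640 > r=4.5); the r=7.5 cylinder at (13.5, 8) gives a regular 12-gon of circumradius 7.5 (constant along its height) (area = (12/2)·7.500²·sin(360°/12) = 168.75 mm²); the sphere at (4, -0.5) does not reach this height (|z−center|=11.640 > r=5); Combining (union): only the r=7.5 cylinder at (13.5, 8) is present, so the union is just that shape — area = 168.75 mm². Checking containment: the cross-section at z = 24.64 is a subset of the cross-section at z = 19.88.

entirely on top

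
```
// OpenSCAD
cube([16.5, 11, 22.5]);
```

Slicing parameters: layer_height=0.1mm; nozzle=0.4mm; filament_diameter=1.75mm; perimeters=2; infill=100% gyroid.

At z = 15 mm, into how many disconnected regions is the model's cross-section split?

1

At z = 15 mm: the cube (footprint 16.5×11) is included at this height. The result has 1 disconnected region.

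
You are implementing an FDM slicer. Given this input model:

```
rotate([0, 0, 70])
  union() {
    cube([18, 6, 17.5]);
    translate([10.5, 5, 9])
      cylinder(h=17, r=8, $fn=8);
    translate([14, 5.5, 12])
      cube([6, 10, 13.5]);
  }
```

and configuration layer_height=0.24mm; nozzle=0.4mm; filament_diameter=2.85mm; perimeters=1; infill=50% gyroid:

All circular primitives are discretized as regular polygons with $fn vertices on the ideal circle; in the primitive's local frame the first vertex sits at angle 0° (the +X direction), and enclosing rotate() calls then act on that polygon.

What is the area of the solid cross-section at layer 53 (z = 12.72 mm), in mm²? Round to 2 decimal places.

246.79 mm²

At z = 12.72 mm: the 18×6 cube contributes its full rectangle (area 108.00 mm²); the cylinder at (10.5, 5): section is a regular 8-gon, circumradius r=8 (area = (8/2)·8.000²·sin(360°/8) = 181.02 mm²); the cube at (14, 5.5) (footprint 6×10) is included at this height (area 60.00 mm²); Merging all regions: the regions partially overlap — summed areas 349.02 mm² minus the doubly-counted overlap 102.23 mm² gives 246.79 mm² — area = 246.79 mm²; (rotated 70° about Z; rotation is an isometry so areas/perimeters/island counts are preserved). Overall, the cross-section is a single solid region. Net area = 246.79 mm².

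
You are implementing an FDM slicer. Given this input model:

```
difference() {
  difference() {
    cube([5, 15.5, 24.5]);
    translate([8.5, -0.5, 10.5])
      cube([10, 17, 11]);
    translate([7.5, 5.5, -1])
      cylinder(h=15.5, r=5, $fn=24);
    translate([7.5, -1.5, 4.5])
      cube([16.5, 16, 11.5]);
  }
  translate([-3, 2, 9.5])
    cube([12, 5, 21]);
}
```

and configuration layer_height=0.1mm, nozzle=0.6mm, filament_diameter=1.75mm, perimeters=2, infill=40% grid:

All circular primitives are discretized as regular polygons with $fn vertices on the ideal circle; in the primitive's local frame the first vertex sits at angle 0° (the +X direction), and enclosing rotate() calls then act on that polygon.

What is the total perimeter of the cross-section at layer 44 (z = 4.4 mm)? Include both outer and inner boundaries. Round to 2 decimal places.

42.78 mm

At z = 4.4 mm: the cube is present — its section is the full 5×15.5 rectangle (perimeter 41.00 mm); the cube at (8.5, -0.5) is absent (z outside [10.5, 21.5]); the r=5 cylinder at (7.5, 5.5) gives a regular 24-gon of circumradius 5 (constant along its height) (perimeter = 2·24·5.000·sin(180°/24) = 31.33 mm); the cube at (7.5, -1.5) is not intersected at this z (z outside [4.5, 16]); Subtracting the remaining from the first: starting from the 5×15.5 cube, the r=5 cylinder at (7.5, 5.5) partially overlaps it — only the 15.06 mm² overlap (of its 77.65 mm²) is removed, clipping the outline — boundary = 42.78 mm; the cube at (-3, 2) is not intersected at this z (z outside [9.5, 30.5]); Taking the first minus the rest: none of the subtracted shapes is present at this height, so the result so far is unchanged — boundary = 42.78 mm. Overall, the cross-section is a single solid region. Total boundary length (outer) = 42.78 mm.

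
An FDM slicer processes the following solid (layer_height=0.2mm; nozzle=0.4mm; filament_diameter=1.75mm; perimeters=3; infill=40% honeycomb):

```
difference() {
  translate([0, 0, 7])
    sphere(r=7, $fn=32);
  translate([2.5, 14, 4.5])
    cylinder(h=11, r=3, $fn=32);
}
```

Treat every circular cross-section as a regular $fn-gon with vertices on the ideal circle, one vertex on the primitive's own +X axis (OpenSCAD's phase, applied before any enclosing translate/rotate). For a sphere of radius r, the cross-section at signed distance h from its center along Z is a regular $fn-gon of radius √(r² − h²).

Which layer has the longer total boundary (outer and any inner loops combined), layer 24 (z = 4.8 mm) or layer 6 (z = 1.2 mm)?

Layer 24 (z = 4.8): the sphere: section is a regular 32-gon, circumradius = √(r²−h²) = √(7²−2.2²) = 6.645 (perimeter = 2·32·6.645·sin(180°/32) = 41.69 mm); the r=3 cylinder at (2.5, 14) gives a regular 32-gon of circumradius 3 (constant along its height) (perimeter = 2·32·3.000·sin(180°/32) = 18.82 mm); Taking the first minus the rest: starting from the r=7 sphere, the r=3 cylinder at (2.5, 14) misses the remaining region (no effect) — boundary = 41.69 mm. So its perimeter = 41.69 mm. Layer 6 (z = 1.2): the sphere: section is a regular 32-gon, circumradius = √(r²−h²) = √(7²−5.8²) = 3.919 (perimeter = 2·32·3.919·sin(180°/32) = 24.59 mm); the cylinder at (2.5, 14) is not intersected at this z (z outside [4.5, 15.5]); Subtracting the remaining from the first: none of the subtracted shapes is present at this height, so the r=7 sphere is unchanged — boundary = 24.59 mm. So its perimeter = 24.59 mm. Layer 24 is larger (41.69 vs 24.59 mm).

layer 24 (z = 4.8 mm)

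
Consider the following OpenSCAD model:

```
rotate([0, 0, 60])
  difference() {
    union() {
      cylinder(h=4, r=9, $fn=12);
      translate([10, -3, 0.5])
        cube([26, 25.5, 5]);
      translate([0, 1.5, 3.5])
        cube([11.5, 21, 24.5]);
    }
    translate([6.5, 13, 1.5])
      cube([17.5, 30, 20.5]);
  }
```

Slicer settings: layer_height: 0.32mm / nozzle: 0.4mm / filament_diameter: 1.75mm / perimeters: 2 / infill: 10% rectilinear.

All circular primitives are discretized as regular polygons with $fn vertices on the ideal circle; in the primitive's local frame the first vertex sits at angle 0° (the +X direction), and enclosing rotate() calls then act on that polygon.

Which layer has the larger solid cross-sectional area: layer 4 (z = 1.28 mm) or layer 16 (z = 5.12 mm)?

Layer 4 (z = 1.28): the cylinder: section is a regular 12-gon, circumradius r=9 (area = (12/2)·9.000²·sin(360°/12) = 243.00 mm²); the 26×25.5 cube at (10, -3) contributes its full rectangle (area 663.00 mm²); the cube at (0, 1.5) is absent (z outside [3.5, 28]); Merging all regions: the 2 present regions are separate (no shared area or edge), so areas and boundary lengths simply add and each stays a separate island — area = 906.00 mm²; the cube at (6.5, 13) is not intersected at this z (z outside [1.5, 22]); After the difference (first − rest): none of the subtracted shapes is present at this height, so the result so far is unchanged — area = 906.00 mm²; (rotated 60° about Z; rotation is an isometry so areas/perimeters/island counts are preserved). So its area = 906.00 mm². Layer 16 (z = 5.12): the cylinder does not reach this height (z outside [0, 4]); the 26×25.5 cube at (10, -3) contributes its full rectangle (area 663.00 mm²); the cube at (0, 1.5) (footprint 11.5×21) is included at this height (area 241.50 mm²); Combining (union): the regions partially overlap — summed areas 904.50 mm² minus the doubly-counted overlap 31.50 mm² gives 873.00 mm² — area = 873.00 mm²; the cube at (6.5, 13) is present — its section is the full 17.5×30 rectangle (area 525.00 mm²); After the difference (first − rest): starting from the result so far (873.00 mm²), the 17.5×30 cube at (6.5, 13) partially overlaps it — only the 166.25 mm² overlap (of its 525.00 mm²) is removed, clipping the outline — area = 706.75 mm²; (whole slice rotated 60° about Z — lengths, areas and connectivity unchanged). So its area = 706.75 mm². Layer 4 is larger (906.00 vs 706.75 mm²).

layer 4 (z = 1.28 mm)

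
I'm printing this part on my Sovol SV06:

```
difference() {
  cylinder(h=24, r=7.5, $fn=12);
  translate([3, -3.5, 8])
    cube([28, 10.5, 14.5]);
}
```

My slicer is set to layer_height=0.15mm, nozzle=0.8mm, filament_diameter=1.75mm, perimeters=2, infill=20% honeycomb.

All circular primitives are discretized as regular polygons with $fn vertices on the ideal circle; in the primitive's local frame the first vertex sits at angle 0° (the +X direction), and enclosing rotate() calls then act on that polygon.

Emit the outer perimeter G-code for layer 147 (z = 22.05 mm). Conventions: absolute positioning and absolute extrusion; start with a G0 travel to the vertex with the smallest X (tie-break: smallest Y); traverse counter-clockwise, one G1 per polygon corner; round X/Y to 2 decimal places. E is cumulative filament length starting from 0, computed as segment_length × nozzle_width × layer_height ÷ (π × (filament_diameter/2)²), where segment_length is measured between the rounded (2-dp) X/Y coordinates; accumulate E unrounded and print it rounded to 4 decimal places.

At z = 22.05 mm: the cylinder: section is a regular 12-gon, circumradius r=7.5; the cube at (3, -3.5) is present — its section is the full 28×10.5 rectangle; Taking the first minus the rest: starting from the r=7.5 cylinder, the 28×10.5 cube at (3, -3.5) partially overlaps it — only the 35.00 mm² overlap (of its 294.00 mm²) is removed, clipping the outline — 1 connected region. The outline is a single polygon with 12 vertices. Extrusion per mm of travel: 0.8 × 0.15 / (π × 0.875²) = 0.049890. Accumulating E over each segment gives final E = 2.4044.

G0 X-7.50 Y0.00 Z22.05
G1 X-6.50 Y-3.75 E0.1936
G1 X-3.75 Y-6.50 E0.3877
G1 X0.00 Y-7.50 E0.5813
G1 X3.75 Y-6.50 E0.7749
G1 X6.50 Y-3.75 E0.9689
G1 X6.56 Y-3.50 E0.9818
G1 X3.00 Y-3.50 E1.1594
G1 X3.00 Y6.70 E1.6682
G1 X0.00 Y7.50 E1.8231
G1 X-3.75 Y6.50 E2.0168
G1 X-6.50 Y3.75 E2.2108
G1 X-7.50 Y0.00 E2.4044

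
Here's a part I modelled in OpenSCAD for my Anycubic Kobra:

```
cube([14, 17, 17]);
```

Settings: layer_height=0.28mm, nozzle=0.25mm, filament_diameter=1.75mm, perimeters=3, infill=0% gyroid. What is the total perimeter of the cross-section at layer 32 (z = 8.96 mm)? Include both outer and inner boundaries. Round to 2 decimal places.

At z = 8.96 mm: the 14×17 cube contributes its full rectangle (perimeter 62.00 mm). Overall, the cross-section is a single solid region. Total boundary length (outer) = 62.00 mm.

62.00 mm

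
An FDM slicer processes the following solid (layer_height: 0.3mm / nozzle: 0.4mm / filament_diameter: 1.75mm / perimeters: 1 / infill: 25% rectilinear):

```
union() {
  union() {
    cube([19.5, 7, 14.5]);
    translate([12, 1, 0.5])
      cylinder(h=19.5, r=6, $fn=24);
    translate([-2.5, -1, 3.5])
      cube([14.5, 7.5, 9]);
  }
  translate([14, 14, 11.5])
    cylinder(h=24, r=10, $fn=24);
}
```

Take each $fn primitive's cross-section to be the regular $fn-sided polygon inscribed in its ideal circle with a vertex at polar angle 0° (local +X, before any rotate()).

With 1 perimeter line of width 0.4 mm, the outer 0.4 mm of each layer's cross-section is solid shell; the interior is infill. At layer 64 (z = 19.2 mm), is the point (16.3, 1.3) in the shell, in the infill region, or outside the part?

At z = 19.2 mm: the cube is not intersected at this z (z outside [0, 14.5]); the r=6 cylinder at (12, 1) contributes a regular 24-gon of circumradius 6; the cube at (-2.5, -1) is not intersected at this z (z outside [3.5, 12.5]); Combining (union): only the r=6 cylinder at (12, 1) is present, so the union is just that shape — 1 connected region; the r=10 cylinder at (14, 14) contributes a regular 24-gon of circumradius 10; Combining (union): the regions partially overlap (shared area 16.10 mm²), so overlapping operands fuse into one piece — 1 connected region. Overall, the cross-section is a single solid region. The nearest boundary edge runs (17.80, 2.55)→(18.00, 1.00); distance from the point to it = 1.65 mm. The point is inside the cross-section and 1.65 mm from the nearest boundary — more than the 0.4 mm shell width (1 × 0.4), so it's in the infill interior.

infill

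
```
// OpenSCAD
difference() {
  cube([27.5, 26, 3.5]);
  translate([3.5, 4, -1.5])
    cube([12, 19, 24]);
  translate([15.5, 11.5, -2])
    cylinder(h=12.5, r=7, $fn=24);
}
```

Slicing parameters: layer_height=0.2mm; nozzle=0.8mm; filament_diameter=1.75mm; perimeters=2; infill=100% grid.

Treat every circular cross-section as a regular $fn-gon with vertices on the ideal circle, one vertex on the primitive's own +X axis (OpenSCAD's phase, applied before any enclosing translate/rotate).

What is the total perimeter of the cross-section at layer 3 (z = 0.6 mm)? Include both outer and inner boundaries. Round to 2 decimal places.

At z = 0.6 mm: the 27.5×26 cube contributes its full rectangle (perimeter 107.00 mm); the cube at (3.5, 4) (footprint 12×19) is included at this height (perimeter 62.00 mm); the r=7 cylinder at (15.5, 11.5) gives a regular 24-gon of circumradius 7 (constant along its height) (perimeter = 2·24·7.000·sin(180°/24) = 43.86 mm); Subtracting the remaining from the first: starting from the 27.5×26 cube, the 12×19 cube at (3.5, 4) lies wholly inside it (removes its full 228.00 mm² and its 62.00 mm outline becomes a hole wall); the r=7 cylinder at (15.5, 11.5) partially overlaps it — only the 76.09 mm² overlap (of its 152.19 mm²) is removed, clipping the outline — boundary (outer + 1 inner loop) = 176.93 mm. Overall, the cross-section is one region with 1 hole. Total boundary length (outer + inner) = 176.93 mm.

176.93 mm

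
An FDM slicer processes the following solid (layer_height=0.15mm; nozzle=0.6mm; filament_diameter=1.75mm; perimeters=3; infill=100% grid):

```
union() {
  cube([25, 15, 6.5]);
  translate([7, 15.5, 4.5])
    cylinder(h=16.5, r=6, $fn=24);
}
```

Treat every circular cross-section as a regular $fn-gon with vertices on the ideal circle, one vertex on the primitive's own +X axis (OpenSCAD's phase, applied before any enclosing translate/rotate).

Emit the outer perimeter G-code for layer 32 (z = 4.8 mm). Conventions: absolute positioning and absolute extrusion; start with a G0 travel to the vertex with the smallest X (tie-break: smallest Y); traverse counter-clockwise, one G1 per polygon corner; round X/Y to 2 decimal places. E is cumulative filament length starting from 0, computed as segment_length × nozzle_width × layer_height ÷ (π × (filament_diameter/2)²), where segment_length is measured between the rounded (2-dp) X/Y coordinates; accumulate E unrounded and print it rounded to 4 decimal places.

At z = 4.8 mm: the cube is present — its section is the full 25×15 rectangle; the r=6 cylinder at (7, 15.5) gives a regular 24-gon of circumradius 6 (constant along its height); Taking the union: the regions partially overlap (shared area 49.94 mm²), so overlapping operands fuse into one piece — 1 connected region. The outline is a single polygon with 19 vertices. Extrusion per mm of travel: 0.6 × 0.15 / (π × 0.875²) = 0.037418. Accumulating E over each segment gives final E = 3.2909.

G0 X0.00 Y0.00 Z4.80
G1 X25.00 Y0.00 E0.9354
G1 X25.00 Y15.00 E1.4967
G1 X12.93 Y15.00 E1.9483
G1 X13.00 Y15.50 E1.9672
G1 X12.80 Y17.05 E2.0257
G1 X12.20 Y18.50 E2.0844
G1 X11.24 Y19.74 E2.1431
G1 X10.00 Y20.70 E2.2018
G1 X8.55 Y21.30 E2.2605
G1 X7.00 Y21.50 E2.3190
G1 X5.45 Y21.30 E2.3775
G1 X4.00 Y20.70 E2.4362
G1 X2.76 Y19.74 E2.4948
G1 X1.80 Y18.50 E2.5535
G1 X1.20 Y17.05 E2.6122
G1 X1.00 Y15.50 E2.6707
G1 X1.07 Y15.00 E2.6896
G1 X0.00 Y15.00 E2.7296
G1 X0.00 Y0.00 E3.2909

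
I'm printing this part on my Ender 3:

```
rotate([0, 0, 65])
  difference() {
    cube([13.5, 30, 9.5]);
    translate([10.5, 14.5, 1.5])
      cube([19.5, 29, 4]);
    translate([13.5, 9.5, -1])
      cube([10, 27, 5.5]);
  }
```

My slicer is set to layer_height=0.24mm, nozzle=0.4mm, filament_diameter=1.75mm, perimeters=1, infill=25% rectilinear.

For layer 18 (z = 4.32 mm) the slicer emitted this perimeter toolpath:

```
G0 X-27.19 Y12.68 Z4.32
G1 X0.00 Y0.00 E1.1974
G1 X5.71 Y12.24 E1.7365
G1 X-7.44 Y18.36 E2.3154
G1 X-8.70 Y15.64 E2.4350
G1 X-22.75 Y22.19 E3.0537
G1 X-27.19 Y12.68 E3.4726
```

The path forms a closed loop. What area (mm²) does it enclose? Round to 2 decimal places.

358.45 mm²

Apply the shoelace formula to the sequence of (X, Y) vertices; enclosed area = 358.45 mm².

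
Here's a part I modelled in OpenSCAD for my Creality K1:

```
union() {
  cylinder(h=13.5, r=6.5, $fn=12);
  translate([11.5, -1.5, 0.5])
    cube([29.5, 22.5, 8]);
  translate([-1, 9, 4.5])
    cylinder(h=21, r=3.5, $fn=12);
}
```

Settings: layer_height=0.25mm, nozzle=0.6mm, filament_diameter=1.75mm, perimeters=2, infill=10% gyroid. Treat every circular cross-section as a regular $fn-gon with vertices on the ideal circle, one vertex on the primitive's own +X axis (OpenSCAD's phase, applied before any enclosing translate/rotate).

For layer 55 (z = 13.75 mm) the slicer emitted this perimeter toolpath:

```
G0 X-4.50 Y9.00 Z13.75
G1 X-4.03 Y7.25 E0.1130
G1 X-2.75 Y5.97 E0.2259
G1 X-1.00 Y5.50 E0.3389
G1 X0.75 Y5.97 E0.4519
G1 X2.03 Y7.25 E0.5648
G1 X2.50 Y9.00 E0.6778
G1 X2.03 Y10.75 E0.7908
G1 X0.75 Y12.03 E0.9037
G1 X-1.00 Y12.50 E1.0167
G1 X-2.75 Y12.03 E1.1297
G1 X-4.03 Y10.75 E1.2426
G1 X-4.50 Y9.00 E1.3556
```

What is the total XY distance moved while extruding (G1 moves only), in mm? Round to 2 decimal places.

Sum the Euclidean lengths of each G1 segment: total = 21.74 mm.

21.74 mm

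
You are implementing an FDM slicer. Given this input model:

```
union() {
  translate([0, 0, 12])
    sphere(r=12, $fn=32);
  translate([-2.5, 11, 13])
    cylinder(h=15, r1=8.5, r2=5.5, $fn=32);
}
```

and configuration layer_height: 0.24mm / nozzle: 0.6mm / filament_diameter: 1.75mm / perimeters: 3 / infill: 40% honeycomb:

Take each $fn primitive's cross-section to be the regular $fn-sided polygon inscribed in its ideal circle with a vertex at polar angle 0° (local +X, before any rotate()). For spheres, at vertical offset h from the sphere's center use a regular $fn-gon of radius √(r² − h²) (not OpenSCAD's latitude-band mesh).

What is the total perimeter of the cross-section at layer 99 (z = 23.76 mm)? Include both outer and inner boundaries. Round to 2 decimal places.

54.80 mm

At z = 23.76 mm: the r=12 sphere contributes a regular 32-gon of circumradius √(12²−11.76²) = 2.388 (perimeter = 2·32·2.388·sin(180°/32) = 14.98 mm); the cone at (-2.5, 11) (r1=8.5→r2=5.5) has section circumradius 6.348 here — a regular 32-gon (perimeter = 2·32·6.348·sin(180°/32) = 39.82 mm); Taking the union: the 2 present regions are separate (no shared area or edge), so areas and boundary lengths simply add and each stays a separate island — boundary = 54.80 mm. Overall, the cross-section has 2 separate islands. Total boundary length (outer) = 54.80 mm.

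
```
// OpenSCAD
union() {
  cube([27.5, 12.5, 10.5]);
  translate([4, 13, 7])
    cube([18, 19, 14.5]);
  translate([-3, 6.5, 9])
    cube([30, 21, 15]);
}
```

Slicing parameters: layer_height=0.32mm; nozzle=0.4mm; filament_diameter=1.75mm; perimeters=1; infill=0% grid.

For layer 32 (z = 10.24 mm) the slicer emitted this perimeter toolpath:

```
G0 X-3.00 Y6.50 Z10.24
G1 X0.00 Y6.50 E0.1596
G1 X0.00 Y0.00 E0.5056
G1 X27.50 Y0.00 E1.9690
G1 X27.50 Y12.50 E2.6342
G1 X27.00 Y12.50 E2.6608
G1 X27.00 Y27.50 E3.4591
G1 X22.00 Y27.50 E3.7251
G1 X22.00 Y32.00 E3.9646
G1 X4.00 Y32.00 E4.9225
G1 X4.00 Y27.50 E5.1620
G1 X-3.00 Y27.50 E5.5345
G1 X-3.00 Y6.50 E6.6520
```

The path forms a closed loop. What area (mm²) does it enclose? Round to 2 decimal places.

892.75 mm²

Apply the shoelace formula to the sequence of (X, Y) vertices; enclosed area = 892.75 mm².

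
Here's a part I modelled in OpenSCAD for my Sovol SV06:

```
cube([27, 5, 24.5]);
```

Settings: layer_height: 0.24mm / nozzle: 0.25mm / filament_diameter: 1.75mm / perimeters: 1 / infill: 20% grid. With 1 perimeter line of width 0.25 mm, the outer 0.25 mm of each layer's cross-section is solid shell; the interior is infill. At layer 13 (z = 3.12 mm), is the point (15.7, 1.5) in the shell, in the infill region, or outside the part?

infill

At z = 3.12 mm: the cube (footprint 27×5) is included at this height. Overall, the cross-section is a single solid region. The nearest boundary edge runs (0.00, 0.00)→(27.00, 0.00); distance from the point to it = 1.50 mm. The point is inside the cross-section and 1.50 mm from the nearest boundary — more than the 0.25 mm shell width (1 × 0.25), so it's in the infill interior.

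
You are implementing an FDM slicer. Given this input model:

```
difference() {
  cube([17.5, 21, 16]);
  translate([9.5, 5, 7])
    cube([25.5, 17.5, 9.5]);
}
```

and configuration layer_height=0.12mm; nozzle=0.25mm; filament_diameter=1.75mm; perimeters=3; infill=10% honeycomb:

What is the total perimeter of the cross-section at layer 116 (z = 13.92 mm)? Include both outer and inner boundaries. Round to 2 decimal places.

At z = 13.92 mm: the 17.5×21 cube contributes its full rectangle (perimeter 77.00 mm); the cube at (9.5, 5) (footprint 25.5×17.5) is included at this height (perimeter 86.00 mm); Subtracting the remaining from the first: starting from the 17.5×21 cube, the 25.5×17.5 cube at (9.5, 5) partially overlaps it — only the 128.00 mm² overlap (of its 446.25 mm²) is removed, clipping the outline — boundary = 77.00 mm. Overall, the cross-section is a single solid region. Total boundary length (outer) = 77.00 mm.

77.00 mm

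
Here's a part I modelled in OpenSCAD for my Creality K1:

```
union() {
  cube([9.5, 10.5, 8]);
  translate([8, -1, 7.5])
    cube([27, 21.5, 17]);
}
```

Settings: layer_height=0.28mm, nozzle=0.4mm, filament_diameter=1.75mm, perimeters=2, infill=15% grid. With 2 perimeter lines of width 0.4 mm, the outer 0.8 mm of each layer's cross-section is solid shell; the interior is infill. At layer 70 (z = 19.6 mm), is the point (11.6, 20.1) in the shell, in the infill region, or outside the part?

At z = 19.6 mm: the cube does not reach this height (z outside [0, 8]); the cube at (8, -1) (footprint 27×21.5) is included at this height; Taking the union: only the 27×21.5 cube at (8, -1) is present, so the union is just that shape — 1 connected region. Overall, the cross-section is a single solid region. The nearest boundary edge runs (35.00, 20.50)→(8.00, 20.50); distance from the point to it = 0.40 mm. The point is inside the cross-section, 0.40 mm from the nearest boundary — within the 0.8 mm shell band (2 × 0.4).

shell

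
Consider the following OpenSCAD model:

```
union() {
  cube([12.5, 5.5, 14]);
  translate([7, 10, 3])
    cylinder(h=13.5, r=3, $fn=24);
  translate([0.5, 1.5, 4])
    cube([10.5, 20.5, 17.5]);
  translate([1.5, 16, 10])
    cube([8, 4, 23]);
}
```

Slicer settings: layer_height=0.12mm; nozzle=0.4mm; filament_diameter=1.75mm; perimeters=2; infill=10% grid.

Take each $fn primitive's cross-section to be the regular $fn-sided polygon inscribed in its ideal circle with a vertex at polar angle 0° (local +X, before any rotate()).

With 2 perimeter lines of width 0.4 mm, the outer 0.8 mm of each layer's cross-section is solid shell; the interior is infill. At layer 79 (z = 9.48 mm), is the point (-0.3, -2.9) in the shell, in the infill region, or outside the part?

At z = 9.48 mm: the cube (footprint 12.5×5.5) is included at this height; the r=3 cylinder at (7, 10) contributes a regular 24-gon of circumradius 3; the cube at (0.5, 1.5) is present — its section is the full 10.5×20.5 rectangle; the cube at (1.5, 16) is not intersected at this z (z outside [10, 33]); Combining (union): the regions partially overlap (shared area 69.95 mm²), so overlapping operands fuse into one piece — 1 connected region. Overall, the cross-section is a single solid region. The nearest boundary edge runs (12.50, 0.00)→(0.00, 0.00); distance from the point to it = 2.92 mm. The point is not inside any of the regions above, so it lies outside the cross-section (2.92 mm from the nearest boundary).

outside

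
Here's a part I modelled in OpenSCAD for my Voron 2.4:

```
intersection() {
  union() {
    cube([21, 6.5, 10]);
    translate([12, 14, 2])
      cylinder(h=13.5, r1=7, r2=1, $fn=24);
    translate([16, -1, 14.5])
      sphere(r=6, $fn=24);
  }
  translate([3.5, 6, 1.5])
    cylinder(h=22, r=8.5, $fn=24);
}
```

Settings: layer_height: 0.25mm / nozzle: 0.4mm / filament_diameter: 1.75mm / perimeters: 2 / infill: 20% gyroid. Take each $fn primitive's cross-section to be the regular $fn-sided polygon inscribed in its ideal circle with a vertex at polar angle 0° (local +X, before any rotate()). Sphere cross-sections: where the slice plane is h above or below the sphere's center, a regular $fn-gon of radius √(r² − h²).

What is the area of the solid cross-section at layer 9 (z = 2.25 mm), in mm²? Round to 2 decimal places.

At z = 2.25 mm: the cube is present — its section is the full 21×6.5 rectangle (area 136.50 mm²); the cone at (12, 14) contributes a regular 24-gon of circumradius 6.889 (interpolated between r1=7 and r2=1 at t=0.019) (area = (24/2)·6.889²·sin(360°/24) = 147.39 mm²); the sphere at (16, -1) does not reach this height (|z−center|=12.250 > r=6); Merging all regions: the 2 present regions are separate (no shared area or edge), so areas and boundary lengths simply add and each stays a separate island — area = 283.89 mm²; the r=8.5 cylinder at (3.5, 6) gives a regular 24-gon of circumradius 8.5 (constant along its height) (area = (24/2)·8.500²·sin(360°/24) = 224.40 mm²); Keeping only the common overlap: the r=8.5 cylinder at (3.5, 6) partially overlaps that combined region; clipping to the common part keeps 97.42 mm² — area = 97.42 mm². Overall, the cross-section has 2 separate islands. Net area = 97.42 mm².

97.42 mm²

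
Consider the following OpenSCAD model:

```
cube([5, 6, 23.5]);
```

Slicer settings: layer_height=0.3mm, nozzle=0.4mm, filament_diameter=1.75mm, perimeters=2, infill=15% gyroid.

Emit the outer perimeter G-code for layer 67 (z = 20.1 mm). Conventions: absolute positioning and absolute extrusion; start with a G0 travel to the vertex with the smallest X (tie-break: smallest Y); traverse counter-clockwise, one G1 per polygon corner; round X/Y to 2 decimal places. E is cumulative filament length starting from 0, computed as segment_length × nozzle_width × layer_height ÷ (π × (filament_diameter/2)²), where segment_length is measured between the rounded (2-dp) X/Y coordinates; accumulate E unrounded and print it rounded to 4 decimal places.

G0 X0.00 Y0.00 Z20.10
G1 X5.00 Y0.00 E0.2495
G1 X5.00 Y6.00 E0.5488
G1 X0.00 Y6.00 E0.7982
G1 X0.00 Y0.00 E1.0976

At z = 20.1 mm: the 5×6 cube contributes its full rectangle. The outline is a single polygon with 4 vertices. Extrusion per mm of travel: 0.4 × 0.3 / (π × 0.875²) = 0.049890. Accumulating E over each segment gives final E = 1.0976.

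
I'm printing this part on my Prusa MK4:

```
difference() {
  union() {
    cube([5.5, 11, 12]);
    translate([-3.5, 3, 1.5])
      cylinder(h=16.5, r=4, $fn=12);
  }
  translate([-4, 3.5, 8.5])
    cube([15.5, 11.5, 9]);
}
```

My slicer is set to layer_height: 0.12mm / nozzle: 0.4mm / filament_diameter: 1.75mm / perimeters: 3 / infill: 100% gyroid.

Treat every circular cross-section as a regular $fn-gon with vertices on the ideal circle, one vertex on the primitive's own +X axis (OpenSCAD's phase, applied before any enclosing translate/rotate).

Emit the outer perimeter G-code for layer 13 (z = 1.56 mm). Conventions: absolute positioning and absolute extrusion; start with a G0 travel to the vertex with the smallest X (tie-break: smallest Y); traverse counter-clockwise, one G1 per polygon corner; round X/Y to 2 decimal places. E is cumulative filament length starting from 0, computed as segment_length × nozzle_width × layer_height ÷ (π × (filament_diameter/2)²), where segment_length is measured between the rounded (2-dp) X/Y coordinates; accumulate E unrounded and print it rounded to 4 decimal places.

G0 X-7.50 Y3.00 Z1.56
G1 X-6.96 Y1.00 E0.0413
G1 X-5.50 Y-0.46 E0.0825
G1 X-3.50 Y-1.00 E0.1239
G1 X-1.50 Y-0.46 E0.1652
G1 X-0.04 Y1.00 E0.2064
G1 X0.00 Y1.13 E0.2091
G1 X0.00 Y0.00 E0.2317
G1 X5.50 Y0.00 E0.3415
G1 X5.50 Y11.00 E0.5610
G1 X0.00 Y11.00 E0.6707
G1 X0.00 Y4.87 E0.7931
G1 X-0.04 Y5.00 E0.7958
G1 X-1.50 Y6.46 E0.8370
G1 X-3.50 Y7.00 E0.8783
G1 X-5.50 Y6.46 E0.9197
G1 X-6.96 Y5.00 E0.9609
G1 X-7.50 Y3.00 E1.0022

At z = 1.56 mm: the cube (footprint 5.5×11) is included at this height; the cylinder at (-3.5, 3): section is a regular 12-gon, circumradius r=4; Combining (union): the regions partially overlap (shared area 0.93 mm²), so overlapping operands fuse into one piece — 1 connected region; the cube at (-4, 3.5) does not reach this height (z outside [8.5, 17.5]); Subtracting the remaining from the first: none of the subtracted shapes is present at this height, so that combined region is unchanged — 1 connected region. The outline is a single polygon with 17 vertices. Extrusion per mm of travel: 0.4 × 0.12 / (π × 0.875²) = 0.019956. Accumulating E over each segment gives final E = 1.0022.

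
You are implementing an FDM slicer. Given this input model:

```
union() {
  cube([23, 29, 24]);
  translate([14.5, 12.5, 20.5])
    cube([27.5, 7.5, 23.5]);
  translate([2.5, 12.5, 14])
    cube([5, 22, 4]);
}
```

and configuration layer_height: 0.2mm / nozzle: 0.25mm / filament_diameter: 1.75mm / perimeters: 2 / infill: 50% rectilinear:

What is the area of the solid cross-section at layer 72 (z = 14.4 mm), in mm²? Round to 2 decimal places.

At z = 14.4 mm: the cube (footprint 23×29) is included at this height (area 667.00 mm²); the cube at (14.5, 12.5) is absent (z outside [20.5, 44]); the 5×22 cube at (2.5, 12.5) contributes its full rectangle (area 110.00 mm²); Taking the union: the regions partially overlap — summed areas 777.00 mm² minus the doubly-counted overlap 82.50 mm² gives 694.50 mm² — area = 694.50 mm². Overall, the cross-section is a single solid region. Net area = 694.50 mm².

694.50 mm²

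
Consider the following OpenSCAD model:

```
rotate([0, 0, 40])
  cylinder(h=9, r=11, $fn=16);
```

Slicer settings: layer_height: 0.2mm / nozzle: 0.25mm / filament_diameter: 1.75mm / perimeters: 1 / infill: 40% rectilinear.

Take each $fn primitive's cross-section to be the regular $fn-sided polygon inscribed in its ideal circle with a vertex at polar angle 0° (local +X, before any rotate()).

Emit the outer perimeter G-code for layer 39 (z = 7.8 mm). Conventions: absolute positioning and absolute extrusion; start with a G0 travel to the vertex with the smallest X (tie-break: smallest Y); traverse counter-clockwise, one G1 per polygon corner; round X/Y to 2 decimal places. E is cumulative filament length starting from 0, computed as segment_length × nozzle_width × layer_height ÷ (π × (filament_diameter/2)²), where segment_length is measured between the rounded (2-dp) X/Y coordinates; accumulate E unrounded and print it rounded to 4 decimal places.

G0 X-10.96 Y0.96 Z7.80
G1 X-10.49 Y-3.31 E0.0893
G1 X-8.43 Y-7.07 E0.1784
G1 X-5.08 Y-9.76 E0.2677
G1 X-0.96 Y-10.96 E0.3569
G1 X3.31 Y-10.49 E0.4462
G1 X7.07 Y-8.43 E0.5354
G1 X9.76 Y-5.08 E0.6247
G1 X10.96 Y-0.96 E0.7139
G1 X10.49 Y3.31 E0.8032
G1 X8.43 Y7.07 E0.8923
G1 X5.08 Y9.76 E0.9816
G1 X0.96 Y10.96 E1.0708
G1 X-3.31 Y10.49 E1.1601
G1 X-7.07 Y8.43 E1.2492
G1 X-9.76 Y5.08 E1.3385
G1 X-10.96 Y0.96 E1.4277

At z = 7.8 mm: the r=11 cylinder gives a regular 16-gon of circumradius 11 (constant along its height); (rotated 40° about Z; rotation is an isometry so areas/perimeters/island counts are preserved). The outline is a single polygon with 16 vertices. Extrusion per mm of travel: 0.25 × 0.2 / (π × 0.875²) = 0.020788. Accumulating E over each segment gives final E = 1.4277.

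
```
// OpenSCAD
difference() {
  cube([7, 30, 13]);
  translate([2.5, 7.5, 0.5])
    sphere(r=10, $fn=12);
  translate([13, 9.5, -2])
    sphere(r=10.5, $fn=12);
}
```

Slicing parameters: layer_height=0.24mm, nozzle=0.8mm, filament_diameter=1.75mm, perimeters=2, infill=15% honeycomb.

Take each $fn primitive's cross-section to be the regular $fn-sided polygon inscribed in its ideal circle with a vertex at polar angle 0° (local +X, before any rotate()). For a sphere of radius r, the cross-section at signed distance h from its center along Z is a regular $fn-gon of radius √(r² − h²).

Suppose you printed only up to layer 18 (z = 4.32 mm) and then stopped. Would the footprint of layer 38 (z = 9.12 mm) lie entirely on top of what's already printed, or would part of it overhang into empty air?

Compare the two slices. At z = 4.32: the cube (footprint 7×30) is included at this height (area 210.00 mm²); the sphere at (2.5, 7.5): section is a regular 12-gon, circumradius = √(r²−h²) = √(10²−3.82²) = 9.242 (area = (12/2)·9.242²·sin(360°/12) = 256.22 mm²); the r=10.5 sphere at (13, 9.5) slices to a regular 12-gon of circumradius 8.385 (√(r²−h²) with h=6.32 from center) (area = (12/2)·8.385²·sin(360°/12) = 210.92 mm²); Taking the first minus the rest: starting from the 7×30 cube (210.00 mm²), the r=10 sphere at (2.5, 7.5) partially overlaps it — only the 113.64 mm² overlap (of its 256.22 mm²) is removed, clipping the outline; the r=10.5 sphere at (13, 9.5) misses the remaining region (no effect) — area = 96.36 mm². At z = 9.12: the cube is present — its section is the full 7×30 rectangle (area 210.00 mm²); the sphere at (2.5, 7.5): section is a regular 12-gon, circumradius = √(r²−h²) = √(10²−8.62²) = 5.069 (area = (12/2)·5.069²·sin(360°/12) = 77.09 mm²); the sphere at (13, 9.5) is absent (|z−center|=11.120 > r=10.5); Taking the first minus the rest: starting from the 7×30 cube (210.00 mm²), the r=10 sphere at (2.5, 7.5) partially overlaps it — only the 61.01 mm² overlap (of its 77.09 mm²) is removed, clipping the outline — area = 148.99 mm². Checking containment: at z = 9.12 the cross-section extends beyond the z = 4.32 cross-section by about 52.64 mm².

part overhangs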